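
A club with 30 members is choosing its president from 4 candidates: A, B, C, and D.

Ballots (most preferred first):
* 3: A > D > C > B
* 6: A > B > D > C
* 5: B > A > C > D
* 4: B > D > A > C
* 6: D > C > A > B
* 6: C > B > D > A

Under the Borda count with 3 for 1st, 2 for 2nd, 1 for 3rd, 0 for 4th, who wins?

A: 3×3 + 6×3 + 5×2 + 4×1 + 6×1 + 6×0 = 47
B: 3×0 + 6×2 + 5×3 + 4×3 + 6×0 + 6×2 = 51
C: 3×1 + 6×0 + 5×1 + 4×0 + 6×2 + 6×3 = 38
D: 3×2 + 6×1 + 5×0 + 4×2 + 6×3 + 6×1 = 44

B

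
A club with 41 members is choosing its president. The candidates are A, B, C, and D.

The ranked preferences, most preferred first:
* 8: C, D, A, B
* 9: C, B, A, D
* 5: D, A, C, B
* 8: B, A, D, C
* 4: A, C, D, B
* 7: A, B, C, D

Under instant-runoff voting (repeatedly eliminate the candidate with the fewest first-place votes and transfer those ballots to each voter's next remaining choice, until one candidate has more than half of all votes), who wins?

A

Round 1: A 11, B 8, C 17, D 5. D eliminated.
Round 2: A 16, B 8, C 17. B eliminated.
Round 3: A 24, C 17. A has a majority (≥21).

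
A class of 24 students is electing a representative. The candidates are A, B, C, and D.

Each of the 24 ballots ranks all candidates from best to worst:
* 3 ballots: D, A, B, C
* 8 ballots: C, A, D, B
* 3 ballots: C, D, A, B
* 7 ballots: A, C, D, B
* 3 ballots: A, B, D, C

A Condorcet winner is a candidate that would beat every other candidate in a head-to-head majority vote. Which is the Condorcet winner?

A

A vs B: 24–0
A vs C: 13–11
A vs D: 18–6
A beats every other candidate.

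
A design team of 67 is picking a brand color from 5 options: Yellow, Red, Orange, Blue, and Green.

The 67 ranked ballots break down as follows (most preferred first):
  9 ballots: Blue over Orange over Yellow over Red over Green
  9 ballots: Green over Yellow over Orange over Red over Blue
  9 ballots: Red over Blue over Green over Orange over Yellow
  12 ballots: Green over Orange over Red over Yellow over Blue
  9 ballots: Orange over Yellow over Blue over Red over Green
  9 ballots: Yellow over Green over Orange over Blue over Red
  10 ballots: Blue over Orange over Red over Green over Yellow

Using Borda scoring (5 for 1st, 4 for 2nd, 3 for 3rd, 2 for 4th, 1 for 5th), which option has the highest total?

Yellow: 9×3 + 9×4 + 9×1 + 12×2 + 9×4 + 9×5 + 10×1 = 187
Red: 9×2 + 9×2 + 9×5 + 12×3 + 9×2 + 9×1 + 10×3 = 174
Orange: 9×4 + 9×3 + 9×2 + 12×4 + 9×5 + 9×3 + 10×4 = 241
Blue: 9×5 + 9×1 + 9×4 + 12×1 + 9×3 + 9×2 + 10×5 = 197
Green: 9×1 + 9×5 + 9×3 + 12×5 + 9×1 + 9×4 + 10×2 = 206

Orange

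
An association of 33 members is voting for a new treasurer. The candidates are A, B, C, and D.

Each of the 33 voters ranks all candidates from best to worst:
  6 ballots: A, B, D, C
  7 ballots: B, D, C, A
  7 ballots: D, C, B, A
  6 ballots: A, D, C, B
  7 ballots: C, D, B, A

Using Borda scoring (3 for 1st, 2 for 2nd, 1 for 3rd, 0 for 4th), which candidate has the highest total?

A: 6×3 + 7×0 + 7×0 + 6×3 + 7×0 = 36
B: 6×2 + 7×3 + 7×1 + 6×0 + 7×1 = 47
C: 6×0 + 7×1 + 7×2 + 6×1 + 7×3 = 48
D: 6×1 + 7×2 + 7×3 + 6×2 + 7×2 = 67

D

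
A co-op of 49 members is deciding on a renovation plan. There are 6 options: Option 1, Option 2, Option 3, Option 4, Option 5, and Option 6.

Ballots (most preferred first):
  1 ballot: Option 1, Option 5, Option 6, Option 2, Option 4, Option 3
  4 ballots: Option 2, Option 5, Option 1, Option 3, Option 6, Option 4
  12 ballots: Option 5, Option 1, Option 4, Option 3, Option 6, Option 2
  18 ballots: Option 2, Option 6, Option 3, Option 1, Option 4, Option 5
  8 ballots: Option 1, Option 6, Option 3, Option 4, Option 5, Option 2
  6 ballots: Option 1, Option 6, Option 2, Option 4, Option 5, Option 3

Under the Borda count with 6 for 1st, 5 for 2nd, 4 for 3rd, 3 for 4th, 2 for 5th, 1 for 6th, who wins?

Option 1: 1×6 + 4×4 + 12×5 + 18×3 + 8×6 + 6×6 = 220
Option 2: 1×3 + 4×6 + 12×1 + 18×6 + 8×1 + 6×4 = 179
Option 3: 1×1 + 4×3 + 12×3 + 18×4 + 8×4 + 6×1 = 159
Option 4: 1×2 + 4×1 + 12×4 + 18×2 + 8×3 + 6×3 = 132
Option 5: 1×5 + 4×5 + 12×6 + 18×1 + 8×2 + 6×2 = 143
Option 6: 1×4 + 4×2 + 12×2 + 18×5 + 8×5 + 6×5 = 196

Option 1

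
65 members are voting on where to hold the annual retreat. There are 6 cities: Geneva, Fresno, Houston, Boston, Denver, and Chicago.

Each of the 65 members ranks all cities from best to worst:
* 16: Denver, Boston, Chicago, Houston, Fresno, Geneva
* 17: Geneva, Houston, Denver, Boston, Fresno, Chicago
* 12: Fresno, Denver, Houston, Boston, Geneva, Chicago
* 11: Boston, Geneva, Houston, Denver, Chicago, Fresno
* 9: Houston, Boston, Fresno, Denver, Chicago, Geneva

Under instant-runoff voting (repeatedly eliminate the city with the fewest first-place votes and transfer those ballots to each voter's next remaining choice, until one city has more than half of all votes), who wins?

Round 1: Geneva 17, Fresno 12, Houston 9, Boston 11, Denver 16, Chicago 0. Chicago eliminated.
Round 2: Geneva 17, Fresno 12, Houston 9, Boston 11, Denver 16. Houston eliminated.
Round 3: Geneva 17, Fresno 12, Boston 20, Denver 16. Fresno eliminated.
Round 4: Geneva 17, Boston 20, Denver 28. Geneva eliminated.
Round 5: Boston 20, Denver 45. Denver has a majority (≥33).

Denver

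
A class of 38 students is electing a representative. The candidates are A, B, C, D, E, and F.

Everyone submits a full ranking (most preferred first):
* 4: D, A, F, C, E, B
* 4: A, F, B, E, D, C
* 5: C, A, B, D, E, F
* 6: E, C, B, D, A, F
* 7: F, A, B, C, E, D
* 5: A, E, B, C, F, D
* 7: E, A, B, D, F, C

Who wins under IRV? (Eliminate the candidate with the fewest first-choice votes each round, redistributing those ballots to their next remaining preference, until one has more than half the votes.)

Round 1: A 9, B 0, C 5, D 4, E 13, F 7. B eliminated.
Round 2: A 9, C 5, D 4, E 13, F 7. D eliminated.
Round 3: A 13, C 5, E 13, F 7. C eliminated.
Round 4: A 18, E 13, F 7. F eliminated.
Round 5: A 25, E 13. A has a majority (≥20).

A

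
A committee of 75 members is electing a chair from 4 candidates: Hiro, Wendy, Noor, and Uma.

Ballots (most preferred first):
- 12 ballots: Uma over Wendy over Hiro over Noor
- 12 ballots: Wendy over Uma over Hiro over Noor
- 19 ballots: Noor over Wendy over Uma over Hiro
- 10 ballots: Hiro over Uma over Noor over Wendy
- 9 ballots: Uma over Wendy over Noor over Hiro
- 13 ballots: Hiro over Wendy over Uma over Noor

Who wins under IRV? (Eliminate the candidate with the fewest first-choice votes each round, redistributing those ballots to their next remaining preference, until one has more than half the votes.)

Uma

Round 1: Hiro 23, Wendy 12, Noor 19, Uma 21. Wendy eliminated.
Round 2: Hiro 23, Noor 19, Uma 33. Noor eliminated.
Round 3: Hiro 23, Uma 52. Uma has a majority (≥38).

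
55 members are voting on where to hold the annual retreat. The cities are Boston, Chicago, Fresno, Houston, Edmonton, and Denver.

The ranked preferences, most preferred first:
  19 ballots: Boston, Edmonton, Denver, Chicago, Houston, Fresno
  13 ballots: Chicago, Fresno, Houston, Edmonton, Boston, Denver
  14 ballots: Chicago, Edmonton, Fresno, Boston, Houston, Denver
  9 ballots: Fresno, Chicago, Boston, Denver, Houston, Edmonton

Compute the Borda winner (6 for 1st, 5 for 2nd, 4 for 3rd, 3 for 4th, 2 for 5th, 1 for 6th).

Chicago

Boston: 19×6 + 13×2 + 14×3 + 9×4 = 218
Chicago: 19×3 + 13×6 + 14×6 + 9×5 = 264
Fresno: 19×1 + 13×5 + 14×4 + 9×6 = 194
Houston: 19×2 + 13×4 + 14×2 + 9×2 = 136
Edmonton: 19×5 + 13×3 + 14×5 + 9×1 = 213
Denver: 19×4 + 13×1 + 14×1 + 9×3 = 130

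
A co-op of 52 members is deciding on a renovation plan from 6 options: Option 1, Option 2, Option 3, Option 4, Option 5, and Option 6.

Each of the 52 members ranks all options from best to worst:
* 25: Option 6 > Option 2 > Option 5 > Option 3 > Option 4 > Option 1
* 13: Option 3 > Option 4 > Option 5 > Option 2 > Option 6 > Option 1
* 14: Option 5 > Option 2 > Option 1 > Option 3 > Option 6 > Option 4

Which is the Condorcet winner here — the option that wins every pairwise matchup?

Option 5

Option 5 vs Option 1: 52–0
Option 5 vs Option 2: 27–25
Option 5 vs Option 3: 39–13
Option 5 vs Option 4: 39–13
Option 5 vs Option 6: 27–25
Option 5 beats every other option.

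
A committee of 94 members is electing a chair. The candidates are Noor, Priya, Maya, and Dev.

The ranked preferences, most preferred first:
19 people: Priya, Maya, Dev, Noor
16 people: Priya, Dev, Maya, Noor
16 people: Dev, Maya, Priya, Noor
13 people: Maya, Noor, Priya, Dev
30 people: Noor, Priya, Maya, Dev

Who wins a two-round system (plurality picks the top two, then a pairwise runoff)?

Round 1 first-place votes: Noor 30, Priya 35, Maya 13, Dev 16. Priya and Noor advance.
Runoff: Priya is ranked above Noor on 51 ballots, Noor above Priya on 43.

Priya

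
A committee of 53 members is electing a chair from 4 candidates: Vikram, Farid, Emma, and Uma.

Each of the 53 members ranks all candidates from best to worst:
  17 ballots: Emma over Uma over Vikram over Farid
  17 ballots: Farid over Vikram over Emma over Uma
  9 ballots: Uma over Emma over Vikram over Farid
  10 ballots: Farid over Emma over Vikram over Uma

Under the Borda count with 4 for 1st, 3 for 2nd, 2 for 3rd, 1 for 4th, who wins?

Vikram: 17×2 + 17×3 + 9×2 + 10×2 = 123
Farid: 17×1 + 17×4 + 9×1 + 10×4 = 134
Emma: 17×4 + 17×2 + 9×3 + 10×3 = 159
Uma: 17×3 + 17×1 + 9×4 + 10×1 = 114

Emma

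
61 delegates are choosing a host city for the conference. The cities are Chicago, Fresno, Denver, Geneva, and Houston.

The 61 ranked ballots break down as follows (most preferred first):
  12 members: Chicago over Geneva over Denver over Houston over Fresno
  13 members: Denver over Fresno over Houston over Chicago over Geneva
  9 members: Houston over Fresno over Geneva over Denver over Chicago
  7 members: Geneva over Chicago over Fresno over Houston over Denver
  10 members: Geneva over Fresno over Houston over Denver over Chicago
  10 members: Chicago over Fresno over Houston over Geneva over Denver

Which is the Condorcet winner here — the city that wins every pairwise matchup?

Fresno

Fresno vs Chicago: 32–29
Fresno vs Denver: 36–25
Fresno vs Geneva: 32–29
Fresno vs Houston: 40–21
Fresno beats every other city.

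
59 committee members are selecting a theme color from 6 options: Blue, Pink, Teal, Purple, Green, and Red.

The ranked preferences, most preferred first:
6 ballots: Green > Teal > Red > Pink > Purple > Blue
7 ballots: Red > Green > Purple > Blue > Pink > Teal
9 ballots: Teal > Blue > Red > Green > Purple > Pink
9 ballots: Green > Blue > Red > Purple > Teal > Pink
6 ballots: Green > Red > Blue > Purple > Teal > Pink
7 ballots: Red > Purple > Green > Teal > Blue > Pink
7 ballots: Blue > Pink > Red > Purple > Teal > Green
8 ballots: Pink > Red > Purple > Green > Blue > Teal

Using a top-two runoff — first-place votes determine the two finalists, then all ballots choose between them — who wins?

Red

Round 1 first-place votes: Blue 7, Pink 8, Teal 9, Purple 0, Green 21, Red 14. Green and Red advance.
Runoff: Green is ranked above Red on 21 ballots, Red above Green on 38.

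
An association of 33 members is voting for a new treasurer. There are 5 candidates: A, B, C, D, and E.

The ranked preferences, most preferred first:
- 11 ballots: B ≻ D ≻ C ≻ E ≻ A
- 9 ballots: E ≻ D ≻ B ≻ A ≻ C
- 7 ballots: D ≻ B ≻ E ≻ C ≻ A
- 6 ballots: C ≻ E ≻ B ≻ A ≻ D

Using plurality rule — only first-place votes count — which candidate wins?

B

First-place votes: A 0, B 11, C 6, D 7, E 9.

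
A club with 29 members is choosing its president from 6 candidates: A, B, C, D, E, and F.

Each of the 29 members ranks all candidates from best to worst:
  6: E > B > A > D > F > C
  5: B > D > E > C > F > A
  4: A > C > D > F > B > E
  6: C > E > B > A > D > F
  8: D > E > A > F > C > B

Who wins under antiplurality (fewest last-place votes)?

Last-place votes: A 5, B 8, C 6, D 0, E 4, F 6.

D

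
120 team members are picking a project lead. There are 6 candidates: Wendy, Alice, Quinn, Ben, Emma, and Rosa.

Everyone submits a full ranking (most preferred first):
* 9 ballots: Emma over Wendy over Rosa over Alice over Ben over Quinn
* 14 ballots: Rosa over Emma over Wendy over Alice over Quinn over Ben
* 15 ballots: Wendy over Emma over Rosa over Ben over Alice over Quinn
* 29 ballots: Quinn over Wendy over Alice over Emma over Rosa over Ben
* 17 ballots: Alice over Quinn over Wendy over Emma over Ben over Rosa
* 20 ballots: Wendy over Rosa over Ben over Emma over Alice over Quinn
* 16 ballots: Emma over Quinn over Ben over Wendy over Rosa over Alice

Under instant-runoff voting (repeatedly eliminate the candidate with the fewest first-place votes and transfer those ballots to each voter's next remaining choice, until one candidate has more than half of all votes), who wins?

Emma

Round 1: Wendy 35, Alice 17, Quinn 29, Ben 0, Emma 25, Rosa 14. Ben eliminated.
Round 2: Wendy 35, Alice 17, Quinn 29, Emma 25, Rosa 14. Rosa eliminated.
Round 3: Wendy 35, Alice 17, Quinn 29, Emma 39. Alice eliminated.
Round 4: Wendy 35, Quinn 46, Emma 39. Wendy eliminated.
Round 5: Quinn 46, Emma 74. Emma has a majority (≥61).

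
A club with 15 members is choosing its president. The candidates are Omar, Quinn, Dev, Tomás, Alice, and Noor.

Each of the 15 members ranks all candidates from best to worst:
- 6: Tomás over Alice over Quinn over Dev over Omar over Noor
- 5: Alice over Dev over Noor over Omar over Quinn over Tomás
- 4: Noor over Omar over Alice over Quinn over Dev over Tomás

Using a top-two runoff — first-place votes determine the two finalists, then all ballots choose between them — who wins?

Alice

Round 1 first-place votes: Omar 0, Quinn 0, Dev 0, Tomás 6, Alice 5, Noor 4. Tomás and Alice advance.
Runoff: Tomás is ranked above Alice on 6 ballots, Alice above Tomás on 9.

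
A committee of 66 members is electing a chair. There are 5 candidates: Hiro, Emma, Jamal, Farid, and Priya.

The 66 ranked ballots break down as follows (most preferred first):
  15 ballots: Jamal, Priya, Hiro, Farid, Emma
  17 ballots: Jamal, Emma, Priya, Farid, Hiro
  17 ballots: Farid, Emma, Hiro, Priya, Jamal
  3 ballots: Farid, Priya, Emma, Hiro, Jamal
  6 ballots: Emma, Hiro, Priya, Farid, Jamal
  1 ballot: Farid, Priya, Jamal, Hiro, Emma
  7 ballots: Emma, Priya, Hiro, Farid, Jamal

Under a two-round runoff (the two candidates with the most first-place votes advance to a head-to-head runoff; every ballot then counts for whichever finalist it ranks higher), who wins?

Farid

Round 1 first-place votes: Hiro 0, Emma 13, Jamal 32, Farid 21, Priya 0. Jamal and Farid advance.
Runoff: Jamal is ranked above Farid on 32 ballots, Farid above Jamal on 34.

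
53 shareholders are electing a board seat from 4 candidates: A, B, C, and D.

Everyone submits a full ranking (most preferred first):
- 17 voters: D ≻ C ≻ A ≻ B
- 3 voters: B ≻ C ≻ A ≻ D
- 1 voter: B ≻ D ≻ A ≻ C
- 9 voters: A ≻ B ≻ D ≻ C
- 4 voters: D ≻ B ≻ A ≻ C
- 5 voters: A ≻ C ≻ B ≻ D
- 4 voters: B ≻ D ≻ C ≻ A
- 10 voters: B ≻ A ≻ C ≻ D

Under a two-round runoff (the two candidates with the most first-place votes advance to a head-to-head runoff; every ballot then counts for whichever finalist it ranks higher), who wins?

B

Round 1 first-place votes: A 14, B 18, C 0, D 21. D and B advance.
Runoff: D is ranked above B on 21 ballots, B above D on 32.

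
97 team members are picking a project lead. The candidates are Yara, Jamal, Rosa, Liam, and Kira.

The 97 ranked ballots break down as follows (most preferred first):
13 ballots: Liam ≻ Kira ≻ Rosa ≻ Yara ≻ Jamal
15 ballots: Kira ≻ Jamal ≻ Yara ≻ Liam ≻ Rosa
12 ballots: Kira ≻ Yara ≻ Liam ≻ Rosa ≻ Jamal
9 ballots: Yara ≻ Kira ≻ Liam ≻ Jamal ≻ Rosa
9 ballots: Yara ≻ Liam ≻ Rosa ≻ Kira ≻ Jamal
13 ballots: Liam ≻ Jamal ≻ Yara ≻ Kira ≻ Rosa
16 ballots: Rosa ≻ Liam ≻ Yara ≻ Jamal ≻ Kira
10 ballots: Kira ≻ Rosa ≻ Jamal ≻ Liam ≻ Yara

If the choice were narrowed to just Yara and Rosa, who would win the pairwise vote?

Yara is ranked above Rosa on 58 ballots; Rosa above Yara on 39.

Yara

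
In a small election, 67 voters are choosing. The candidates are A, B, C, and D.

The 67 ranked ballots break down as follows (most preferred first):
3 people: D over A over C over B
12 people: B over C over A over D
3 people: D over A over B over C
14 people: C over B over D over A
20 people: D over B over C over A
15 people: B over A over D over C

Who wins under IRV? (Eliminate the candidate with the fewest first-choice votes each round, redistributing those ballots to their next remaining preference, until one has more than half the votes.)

B

Round 1: A 0, B 27, C 14, D 26. A eliminated.
Round 2: B 27, C 14, D 26. C eliminated.
Round 3: B 41, D 26. B has a majority (≥34).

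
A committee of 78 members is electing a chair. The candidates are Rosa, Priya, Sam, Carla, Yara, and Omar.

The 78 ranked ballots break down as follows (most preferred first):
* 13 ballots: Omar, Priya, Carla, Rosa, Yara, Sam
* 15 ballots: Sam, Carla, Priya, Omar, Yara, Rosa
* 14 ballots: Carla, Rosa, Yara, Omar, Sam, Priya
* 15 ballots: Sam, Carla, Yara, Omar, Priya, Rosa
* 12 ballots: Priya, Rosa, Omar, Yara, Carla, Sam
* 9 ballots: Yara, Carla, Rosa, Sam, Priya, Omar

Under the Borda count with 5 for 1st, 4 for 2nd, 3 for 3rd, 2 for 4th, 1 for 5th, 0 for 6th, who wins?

Rosa: 13×2 + 15×0 + 14×4 + 15×0 + 12×4 + 9×3 = 157
Priya: 13×4 + 15×3 + 14×0 + 15×1 + 12×5 + 9×1 = 181
Sam: 13×0 + 15×5 + 14×1 + 15×5 + 12×0 + 9×2 = 182
Carla: 13×3 + 15×4 + 14×5 + 15×4 + 12×1 + 9×4 = 277
Yara: 13×1 + 15×1 + 14×3 + 15×3 + 12×2 + 9×5 = 184
Omar: 13×5 + 15×2 + 14×2 + 15×2 + 12×3 + 9×0 = 189

Carla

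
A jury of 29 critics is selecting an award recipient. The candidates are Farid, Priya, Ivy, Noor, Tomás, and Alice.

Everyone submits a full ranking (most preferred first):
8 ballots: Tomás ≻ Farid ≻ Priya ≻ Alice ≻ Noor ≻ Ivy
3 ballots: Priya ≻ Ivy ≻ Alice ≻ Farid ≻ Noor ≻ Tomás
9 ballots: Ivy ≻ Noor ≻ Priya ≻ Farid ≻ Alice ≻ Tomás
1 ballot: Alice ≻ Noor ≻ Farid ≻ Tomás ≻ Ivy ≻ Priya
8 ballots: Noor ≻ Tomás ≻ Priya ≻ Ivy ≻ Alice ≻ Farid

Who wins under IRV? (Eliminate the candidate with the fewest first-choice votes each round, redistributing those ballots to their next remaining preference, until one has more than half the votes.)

Round 1: Farid 0, Priya 3, Ivy 9, Noor 8, Tomás 8, Alice 1. Farid eliminated.
Round 2: Priya 3, Ivy 9, Noor 8, Tomás 8, Alice 1. Alice eliminated.
Round 3: Priya 3, Ivy 9, Noor 9, Tomás 8. Priya eliminated.
Round 4: Ivy 12, Noor 9, Tomás 8. Tomás eliminated.
Round 5: Ivy 12, Noor 17. Noor has a majority (≥15).

Noor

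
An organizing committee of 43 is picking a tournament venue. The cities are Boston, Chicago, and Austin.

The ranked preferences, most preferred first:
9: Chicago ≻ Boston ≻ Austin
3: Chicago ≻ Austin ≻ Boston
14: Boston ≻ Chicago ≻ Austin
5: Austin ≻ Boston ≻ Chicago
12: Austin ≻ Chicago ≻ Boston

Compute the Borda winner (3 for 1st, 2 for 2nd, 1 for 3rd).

Boston: 9×2 + 3×1 + 14×3 + 5×2 + 12×1 = 85
Chicago: 9×3 + 3×3 + 14×2 + 5×1 + 12×2 = 93
Austin: 9×1 + 3×2 + 14×1 + 5×3 + 12×3 = 80

Chicago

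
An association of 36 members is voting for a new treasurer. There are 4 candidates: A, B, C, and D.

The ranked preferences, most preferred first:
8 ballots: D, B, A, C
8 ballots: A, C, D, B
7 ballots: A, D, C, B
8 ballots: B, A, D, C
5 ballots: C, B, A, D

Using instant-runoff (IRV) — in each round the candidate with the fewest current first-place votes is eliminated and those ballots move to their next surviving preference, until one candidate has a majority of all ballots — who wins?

Round 1: A 15, B 8, C 5, D 8. C eliminated.
Round 2: A 15, B 13, D 8. D eliminated.
Round 3: A 15, B 21. B has a majority (≥19).

B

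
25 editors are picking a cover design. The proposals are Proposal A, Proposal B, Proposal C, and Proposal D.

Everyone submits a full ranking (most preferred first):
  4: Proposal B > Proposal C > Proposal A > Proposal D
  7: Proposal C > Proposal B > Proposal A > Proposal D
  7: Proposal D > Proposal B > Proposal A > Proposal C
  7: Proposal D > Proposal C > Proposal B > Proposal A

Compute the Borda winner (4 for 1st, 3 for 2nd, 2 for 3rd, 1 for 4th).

Proposal A: 4×2 + 7×2 + 7×2 + 7×1 = 43
Proposal B: 4×4 + 7×3 + 7×3 + 7×2 = 72
Proposal C: 4×3 + 7×4 + 7×1 + 7×3 = 68
Proposal D: 4×1 + 7×1 + 7×4 + 7×4 = 67

Proposal B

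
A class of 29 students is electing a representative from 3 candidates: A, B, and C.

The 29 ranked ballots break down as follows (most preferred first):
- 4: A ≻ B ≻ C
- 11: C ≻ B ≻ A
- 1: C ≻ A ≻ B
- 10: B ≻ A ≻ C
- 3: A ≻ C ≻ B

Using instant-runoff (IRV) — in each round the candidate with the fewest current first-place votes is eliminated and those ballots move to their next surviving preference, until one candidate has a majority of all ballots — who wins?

C

Round 1: A 7, B 10, C 12. A eliminated.
Round 2: B 14, C 15. C has a majority (≥15).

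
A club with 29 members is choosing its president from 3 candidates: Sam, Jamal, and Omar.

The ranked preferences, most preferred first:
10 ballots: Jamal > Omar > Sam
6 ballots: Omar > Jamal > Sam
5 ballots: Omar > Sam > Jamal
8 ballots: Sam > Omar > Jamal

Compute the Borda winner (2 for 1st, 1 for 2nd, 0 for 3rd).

Sam: 10×0 + 6×0 + 5×1 + 8×2 = 21
Jamal: 10×2 + 6×1 + 5×0 + 8×0 = 26
Omar: 10×1 + 6×2 + 5×2 + 8×1 = 40

Omar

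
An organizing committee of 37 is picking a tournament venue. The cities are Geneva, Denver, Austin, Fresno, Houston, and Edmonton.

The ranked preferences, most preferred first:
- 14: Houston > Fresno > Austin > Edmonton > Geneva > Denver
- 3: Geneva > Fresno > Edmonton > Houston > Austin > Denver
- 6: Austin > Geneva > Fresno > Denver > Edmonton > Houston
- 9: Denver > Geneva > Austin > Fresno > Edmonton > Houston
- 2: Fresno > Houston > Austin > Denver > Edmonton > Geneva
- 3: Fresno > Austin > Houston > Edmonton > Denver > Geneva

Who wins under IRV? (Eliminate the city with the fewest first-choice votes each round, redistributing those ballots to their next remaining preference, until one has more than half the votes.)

Fresno

Round 1: Geneva 3, Denver 9, Austin 6, Fresno 5, Houston 14, Edmonton 0. Edmonton eliminated.
Round 2: Geneva 3, Denver 9, Austin 6, Fresno 5, Houston 14. Geneva eliminated.
Round 3: Denver 9, Austin 6, Fresno 8, Houston 14. Austin eliminated.
Round 4: Denver 9, Fresno 14, Houston 14. Denver eliminated.
Round 5: Fresno 23, Houston 14. Fresno has a majority (≥19).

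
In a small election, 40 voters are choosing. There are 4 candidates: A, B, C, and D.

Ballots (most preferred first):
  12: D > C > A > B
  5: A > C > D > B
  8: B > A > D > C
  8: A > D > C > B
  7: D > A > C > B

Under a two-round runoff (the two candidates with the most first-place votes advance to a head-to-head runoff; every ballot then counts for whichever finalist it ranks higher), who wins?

Round 1 first-place votes: A 13, B 8, C 0, D 19. D and A advance.
Runoff: D is ranked above A on 19 ballots, A above D on 21.

A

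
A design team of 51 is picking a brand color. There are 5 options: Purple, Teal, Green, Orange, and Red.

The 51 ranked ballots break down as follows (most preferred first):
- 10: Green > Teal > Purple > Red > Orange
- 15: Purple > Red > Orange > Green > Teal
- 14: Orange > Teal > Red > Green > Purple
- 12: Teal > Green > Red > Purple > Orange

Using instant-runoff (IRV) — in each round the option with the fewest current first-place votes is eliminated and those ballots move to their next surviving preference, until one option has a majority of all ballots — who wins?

Round 1: Purple 15, Teal 12, Green 10, Orange 14, Red 0. Red eliminated.
Round 2: Purple 15, Teal 12, Green 10, Orange 14. Green eliminated.
Round 3: Purple 15, Teal 22, Orange 14. Orange eliminated.
Round 4: Purple 15, Teal 36. Teal has a majority (≥26).

Teal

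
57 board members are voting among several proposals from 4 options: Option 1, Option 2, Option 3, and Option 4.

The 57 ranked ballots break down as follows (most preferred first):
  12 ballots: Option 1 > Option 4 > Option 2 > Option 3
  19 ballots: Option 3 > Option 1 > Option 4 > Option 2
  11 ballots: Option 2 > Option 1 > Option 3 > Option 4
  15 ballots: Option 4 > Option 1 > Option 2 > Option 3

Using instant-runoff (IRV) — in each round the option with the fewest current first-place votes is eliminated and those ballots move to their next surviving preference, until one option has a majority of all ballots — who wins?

Round 1: Option 1 12, Option 2 11, Option 3 19, Option 4 15. Option 2 eliminated.
Round 2: Option 1 23, Option 3 19, Option 4 15. Option 4 eliminated.
Round 3: Option 1 38, Option 3 19. Option 1 has a majority (≥29).

Option 1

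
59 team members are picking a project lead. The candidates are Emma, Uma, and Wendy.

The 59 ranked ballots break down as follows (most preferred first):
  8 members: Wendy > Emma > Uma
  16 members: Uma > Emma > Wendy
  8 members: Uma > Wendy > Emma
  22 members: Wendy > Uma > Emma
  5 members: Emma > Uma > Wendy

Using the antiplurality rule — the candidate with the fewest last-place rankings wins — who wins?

Last-place votes: Emma 30, Uma 8, Wendy 21.

Uma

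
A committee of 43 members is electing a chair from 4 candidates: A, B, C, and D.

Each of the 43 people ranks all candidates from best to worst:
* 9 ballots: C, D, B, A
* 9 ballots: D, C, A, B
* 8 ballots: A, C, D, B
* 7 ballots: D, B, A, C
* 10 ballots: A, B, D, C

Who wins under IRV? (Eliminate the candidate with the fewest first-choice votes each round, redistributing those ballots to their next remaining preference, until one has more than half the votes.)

Round 1: A 18, B 0, C 9, D 16. B eliminated.
Round 2: A 18, C 9, D 16. C eliminated.
Round 3: A 18, D 25. D has a majority (≥22).

D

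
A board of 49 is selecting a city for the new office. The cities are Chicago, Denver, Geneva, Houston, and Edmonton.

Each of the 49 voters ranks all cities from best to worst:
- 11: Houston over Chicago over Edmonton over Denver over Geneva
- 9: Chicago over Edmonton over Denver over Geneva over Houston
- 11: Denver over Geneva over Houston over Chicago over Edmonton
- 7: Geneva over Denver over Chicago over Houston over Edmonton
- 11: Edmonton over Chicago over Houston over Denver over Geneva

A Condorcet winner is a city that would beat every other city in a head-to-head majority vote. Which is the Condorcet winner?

Chicago vs Denver: 31–18
Chicago vs Geneva: 31–18
Chicago vs Houston: 27–22
Chicago vs Edmonton: 38–11
Chicago beats every other city.

Chicago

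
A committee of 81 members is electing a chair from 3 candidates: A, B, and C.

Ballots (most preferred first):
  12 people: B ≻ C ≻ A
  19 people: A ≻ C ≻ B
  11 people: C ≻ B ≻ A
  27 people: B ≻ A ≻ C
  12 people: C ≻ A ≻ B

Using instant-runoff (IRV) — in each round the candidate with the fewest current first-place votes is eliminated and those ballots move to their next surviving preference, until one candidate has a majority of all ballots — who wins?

C

Round 1: A 19, B 39, C 23. A eliminated.
Round 2: B 39, C 42. C has a majority (≥41).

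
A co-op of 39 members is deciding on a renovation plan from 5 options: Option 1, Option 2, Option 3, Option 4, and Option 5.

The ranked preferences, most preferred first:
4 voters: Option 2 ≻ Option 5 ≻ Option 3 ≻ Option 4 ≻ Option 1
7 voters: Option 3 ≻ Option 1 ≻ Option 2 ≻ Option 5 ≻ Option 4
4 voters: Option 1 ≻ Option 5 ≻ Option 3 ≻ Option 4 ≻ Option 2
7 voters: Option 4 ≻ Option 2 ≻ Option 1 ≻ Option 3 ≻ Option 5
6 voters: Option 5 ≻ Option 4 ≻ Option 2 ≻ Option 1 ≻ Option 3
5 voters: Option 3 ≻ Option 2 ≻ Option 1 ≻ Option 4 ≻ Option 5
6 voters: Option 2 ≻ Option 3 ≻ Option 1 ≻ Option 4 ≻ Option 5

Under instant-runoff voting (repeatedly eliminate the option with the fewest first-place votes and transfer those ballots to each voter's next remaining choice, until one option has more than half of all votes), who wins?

Round 1: Option 1 4, Option 2 10, Option 3 12, Option 4 7, Option 5 6. Option 1 eliminated.
Round 2: Option 2 10, Option 3 12, Option 4 7, Option 5 10. Option 4 eliminated.
Round 3: Option 2 17, Option 3 12, Option 5 10. Option 5 eliminated.
Round 4: Option 2 23, Option 3 16. Option 2 has a majority (≥20).

Option 2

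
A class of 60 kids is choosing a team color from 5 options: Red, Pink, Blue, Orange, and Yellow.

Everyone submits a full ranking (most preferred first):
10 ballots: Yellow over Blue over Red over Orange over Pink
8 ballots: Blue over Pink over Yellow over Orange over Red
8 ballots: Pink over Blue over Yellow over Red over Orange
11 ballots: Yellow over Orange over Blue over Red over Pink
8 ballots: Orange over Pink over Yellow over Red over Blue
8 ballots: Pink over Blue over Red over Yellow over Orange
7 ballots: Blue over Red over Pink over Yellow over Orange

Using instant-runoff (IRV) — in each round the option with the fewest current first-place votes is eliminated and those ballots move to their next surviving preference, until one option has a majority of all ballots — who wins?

Pink

Round 1: Red 0, Pink 16, Blue 15, Orange 8, Yellow 21. Red eliminated.
Round 2: Pink 16, Blue 15, Orange 8, Yellow 21. Orange eliminated.
Round 3: Pink 24, Blue 15, Yellow 21. Blue eliminated.
Round 4: Pink 39, Yellow 21. Pink has a majority (≥31).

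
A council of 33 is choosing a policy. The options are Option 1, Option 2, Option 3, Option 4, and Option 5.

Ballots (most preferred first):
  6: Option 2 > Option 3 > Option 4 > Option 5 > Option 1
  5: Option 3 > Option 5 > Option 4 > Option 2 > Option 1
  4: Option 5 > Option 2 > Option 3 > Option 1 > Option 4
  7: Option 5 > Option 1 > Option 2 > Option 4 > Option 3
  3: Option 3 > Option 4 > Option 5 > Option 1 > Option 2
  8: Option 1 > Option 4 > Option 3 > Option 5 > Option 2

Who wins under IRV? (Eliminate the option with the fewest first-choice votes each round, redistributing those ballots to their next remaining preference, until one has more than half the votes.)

Round 1: Option 1 8, Option 2 6, Option 3 8, Option 4 0, Option 5 11. Option 4 eliminated.
Round 2: Option 1 8, Option 2 6, Option 3 8, Option 5 11. Option 2 eliminated.
Round 3: Option 1 8, Option 3 14, Option 5 11. Option 1 eliminated.
Round 4: Option 3 22, Option 5 11. Option 3 has a majority (≥17).

Option 3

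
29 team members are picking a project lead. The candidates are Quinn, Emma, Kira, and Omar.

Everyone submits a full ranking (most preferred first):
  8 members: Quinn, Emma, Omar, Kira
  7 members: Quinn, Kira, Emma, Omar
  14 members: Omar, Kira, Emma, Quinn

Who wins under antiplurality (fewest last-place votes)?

Last-place votes: Quinn 14, Emma 0, Kira 8, Omar 7.

Emma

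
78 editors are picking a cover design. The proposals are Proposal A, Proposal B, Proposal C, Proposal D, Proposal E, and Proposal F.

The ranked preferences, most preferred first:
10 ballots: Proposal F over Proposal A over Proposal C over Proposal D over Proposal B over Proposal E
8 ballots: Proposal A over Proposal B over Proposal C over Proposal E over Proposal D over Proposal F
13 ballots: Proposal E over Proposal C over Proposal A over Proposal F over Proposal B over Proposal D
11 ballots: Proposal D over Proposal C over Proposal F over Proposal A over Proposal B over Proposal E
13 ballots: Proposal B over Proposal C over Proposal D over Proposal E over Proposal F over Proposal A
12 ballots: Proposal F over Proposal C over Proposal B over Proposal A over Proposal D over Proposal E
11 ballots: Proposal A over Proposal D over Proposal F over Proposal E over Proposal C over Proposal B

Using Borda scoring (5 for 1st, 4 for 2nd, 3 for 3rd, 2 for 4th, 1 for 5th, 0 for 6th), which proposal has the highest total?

Proposal C

Proposal A: 10×4 + 8×5 + 13×3 + 11×2 + 13×0 + 12×2 + 11×5 = 220
Proposal B: 10×1 + 8×4 + 13×1 + 11×1 + 13×5 + 12×3 + 11×0 = 167
Proposal C: 10×3 + 8×3 + 13×4 + 11×4 + 13×4 + 12×4 + 11×1 = 261
Proposal D: 10×2 + 8×1 + 13×0 + 11×5 + 13×3 + 12×1 + 11×4 = 178
Proposal E: 10×0 + 8×2 + 13×5 + 11×0 + 13×2 + 12×0 + 11×2 = 129
Proposal F: 10×5 + 8×0 + 13×2 + 11×3 + 13×1 + 12×5 + 11×3 = 215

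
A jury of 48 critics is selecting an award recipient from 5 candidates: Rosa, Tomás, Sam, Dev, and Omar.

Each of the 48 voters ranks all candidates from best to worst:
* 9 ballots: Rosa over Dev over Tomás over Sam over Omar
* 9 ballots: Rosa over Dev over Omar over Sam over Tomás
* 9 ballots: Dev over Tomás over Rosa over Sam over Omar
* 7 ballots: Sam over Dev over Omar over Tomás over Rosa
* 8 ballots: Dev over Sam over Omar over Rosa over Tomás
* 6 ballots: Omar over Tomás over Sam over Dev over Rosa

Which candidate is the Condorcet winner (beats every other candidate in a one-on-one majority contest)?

Dev vs Rosa: 30–18
Dev vs Tomás: 42–6
Dev vs Sam: 35–13
Dev vs Omar: 42–6
Dev beats every other candidate.

Dev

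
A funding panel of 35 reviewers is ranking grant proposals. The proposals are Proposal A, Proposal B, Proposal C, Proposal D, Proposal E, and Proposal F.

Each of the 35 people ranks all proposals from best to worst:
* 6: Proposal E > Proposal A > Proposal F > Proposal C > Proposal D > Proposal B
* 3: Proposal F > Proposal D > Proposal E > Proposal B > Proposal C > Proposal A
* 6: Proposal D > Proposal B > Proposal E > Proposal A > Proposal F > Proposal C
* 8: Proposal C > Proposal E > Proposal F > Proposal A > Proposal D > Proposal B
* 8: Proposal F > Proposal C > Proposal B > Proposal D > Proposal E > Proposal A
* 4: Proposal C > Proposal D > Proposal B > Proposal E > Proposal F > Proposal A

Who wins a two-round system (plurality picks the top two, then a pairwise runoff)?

Round 1 first-place votes: Proposal A 0, Proposal B 0, Proposal C 12, Proposal D 6, Proposal E 6, Proposal F 11. Proposal C and Proposal F advance.
Runoff: Proposal C is ranked above Proposal F on 12 ballots, Proposal F above Proposal C on 23.

Proposal F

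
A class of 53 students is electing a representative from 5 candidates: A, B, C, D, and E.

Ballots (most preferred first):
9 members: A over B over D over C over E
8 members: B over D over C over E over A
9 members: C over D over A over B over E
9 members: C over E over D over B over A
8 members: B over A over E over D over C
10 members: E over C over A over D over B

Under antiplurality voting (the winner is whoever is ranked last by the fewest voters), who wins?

D

Last-place votes: A 17, B 10, C 8, D 0, E 18.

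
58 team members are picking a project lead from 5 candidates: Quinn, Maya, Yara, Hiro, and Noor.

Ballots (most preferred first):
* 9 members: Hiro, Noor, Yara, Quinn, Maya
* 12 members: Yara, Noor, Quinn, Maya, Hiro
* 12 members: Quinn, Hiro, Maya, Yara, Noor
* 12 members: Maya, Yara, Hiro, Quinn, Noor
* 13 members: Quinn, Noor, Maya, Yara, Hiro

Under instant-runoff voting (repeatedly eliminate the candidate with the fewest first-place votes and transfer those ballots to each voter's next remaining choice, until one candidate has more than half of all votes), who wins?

Yara

Round 1: Quinn 25, Maya 12, Yara 12, Hiro 9, Noor 0. Noor eliminated.
Round 2: Quinn 25, Maya 12, Yara 12, Hiro 9. Hiro eliminated.
Round 3: Quinn 25, Maya 12, Yara 21. Maya eliminated.
Round 4: Quinn 25, Yara 33. Yara has a majority (≥30).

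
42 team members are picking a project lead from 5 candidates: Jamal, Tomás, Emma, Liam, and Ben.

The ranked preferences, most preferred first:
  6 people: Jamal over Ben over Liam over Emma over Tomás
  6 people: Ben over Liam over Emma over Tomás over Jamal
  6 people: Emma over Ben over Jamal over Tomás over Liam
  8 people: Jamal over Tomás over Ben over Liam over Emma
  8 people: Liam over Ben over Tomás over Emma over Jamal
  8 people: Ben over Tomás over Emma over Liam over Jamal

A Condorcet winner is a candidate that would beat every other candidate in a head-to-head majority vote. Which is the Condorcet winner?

Ben

Ben vs Jamal: 28–14
Ben vs Tomás: 34–8
Ben vs Emma: 36–6
Ben vs Liam: 34–8
Ben beats every other candidate.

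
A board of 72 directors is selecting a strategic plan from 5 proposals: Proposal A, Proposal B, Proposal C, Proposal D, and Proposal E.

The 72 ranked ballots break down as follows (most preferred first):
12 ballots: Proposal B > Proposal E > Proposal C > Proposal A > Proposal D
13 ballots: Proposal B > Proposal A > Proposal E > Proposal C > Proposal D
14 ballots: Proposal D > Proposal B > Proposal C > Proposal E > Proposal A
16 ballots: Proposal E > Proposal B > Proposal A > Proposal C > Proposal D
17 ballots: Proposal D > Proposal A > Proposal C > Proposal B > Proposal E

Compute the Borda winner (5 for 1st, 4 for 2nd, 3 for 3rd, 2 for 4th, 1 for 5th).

Proposal B

Proposal A: 12×2 + 13×4 + 14×1 + 16×3 + 17×4 = 206
Proposal B: 12×5 + 13×5 + 14×4 + 16×4 + 17×2 = 279
Proposal C: 12×3 + 13×2 + 14×3 + 16×2 + 17×3 = 187
Proposal D: 12×1 + 13×1 + 14×5 + 16×1 + 17×5 = 196
Proposal E: 12×4 + 13×3 + 14×2 + 16×5 + 17×1 = 212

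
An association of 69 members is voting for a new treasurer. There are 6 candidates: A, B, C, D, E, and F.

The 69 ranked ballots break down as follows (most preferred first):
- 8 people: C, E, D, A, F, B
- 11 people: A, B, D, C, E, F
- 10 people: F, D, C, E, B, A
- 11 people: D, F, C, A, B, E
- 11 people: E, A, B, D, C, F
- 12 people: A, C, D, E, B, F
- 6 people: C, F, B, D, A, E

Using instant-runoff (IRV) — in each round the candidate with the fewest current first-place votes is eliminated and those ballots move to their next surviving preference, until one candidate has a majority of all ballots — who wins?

Round 1: A 23, B 0, C 14, D 11, E 11, F 10. B eliminated.
Round 2: A 23, C 14, D 11, E 11, F 10. F eliminated.
Round 3: A 23, C 14, D 21, E 11. E eliminated.
Round 4: A 34, C 14, D 21. C eliminated.
Round 5: A 34, D 35. D has a majority (≥35).

D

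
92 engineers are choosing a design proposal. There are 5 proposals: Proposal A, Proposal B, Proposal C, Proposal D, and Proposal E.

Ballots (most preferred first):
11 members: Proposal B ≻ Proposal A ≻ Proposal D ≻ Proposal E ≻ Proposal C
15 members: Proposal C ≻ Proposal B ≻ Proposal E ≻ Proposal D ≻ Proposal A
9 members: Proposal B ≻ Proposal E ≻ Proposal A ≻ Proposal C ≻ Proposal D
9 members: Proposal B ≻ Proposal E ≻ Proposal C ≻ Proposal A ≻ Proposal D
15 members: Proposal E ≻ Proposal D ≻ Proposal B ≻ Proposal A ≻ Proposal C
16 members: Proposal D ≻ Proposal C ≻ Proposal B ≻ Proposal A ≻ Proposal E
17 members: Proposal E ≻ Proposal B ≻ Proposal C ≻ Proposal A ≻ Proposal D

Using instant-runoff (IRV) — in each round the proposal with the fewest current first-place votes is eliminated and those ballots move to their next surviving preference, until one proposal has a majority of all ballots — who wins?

Proposal B

Round 1: Proposal A 0, Proposal B 29, Proposal C 15, Proposal D 16, Proposal E 32. Proposal A eliminated.
Round 2: Proposal B 29, Proposal C 15, Proposal D 16, Proposal E 32. Proposal C eliminated.
Round 3: Proposal B 44, Proposal D 16, Proposal E 32. Proposal D eliminated.
Round 4: Proposal B 60, Proposal E 32. Proposal B has a majority (≥47).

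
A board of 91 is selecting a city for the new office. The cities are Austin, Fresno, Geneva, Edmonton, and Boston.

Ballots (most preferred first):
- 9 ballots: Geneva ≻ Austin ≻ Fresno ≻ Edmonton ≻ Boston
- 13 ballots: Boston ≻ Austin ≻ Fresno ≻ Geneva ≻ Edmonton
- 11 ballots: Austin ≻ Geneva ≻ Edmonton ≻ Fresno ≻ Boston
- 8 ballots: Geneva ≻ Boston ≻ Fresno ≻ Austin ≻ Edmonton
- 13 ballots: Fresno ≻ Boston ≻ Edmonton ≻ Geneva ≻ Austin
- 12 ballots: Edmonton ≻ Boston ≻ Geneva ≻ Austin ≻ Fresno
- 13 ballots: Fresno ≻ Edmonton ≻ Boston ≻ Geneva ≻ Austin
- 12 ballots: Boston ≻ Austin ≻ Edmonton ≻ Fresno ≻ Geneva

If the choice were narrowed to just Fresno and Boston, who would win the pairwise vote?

Fresno

Fresno is ranked above Boston on 46 ballots; Boston above Fresno on 45.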